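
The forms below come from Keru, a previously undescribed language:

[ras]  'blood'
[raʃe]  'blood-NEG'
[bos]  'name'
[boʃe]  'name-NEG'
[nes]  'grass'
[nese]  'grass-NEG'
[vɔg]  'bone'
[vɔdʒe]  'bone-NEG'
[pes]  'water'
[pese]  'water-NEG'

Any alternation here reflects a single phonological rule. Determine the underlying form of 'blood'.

/raʃ/

The stem for 'blood' ends in [s] in [ras] but [ʃ] in [raʃe].
But 'grass' keeps [s] in both environments ([nes], [nese]), so there is no rule changing /s/ to [ʃ] before the NEG suffix.
The alternation reflects depalatalization: palato-alveolar /dʒ/ and /ʃ/ become [g] and [s] when no front vowel follows. /ʃ/ is underlying.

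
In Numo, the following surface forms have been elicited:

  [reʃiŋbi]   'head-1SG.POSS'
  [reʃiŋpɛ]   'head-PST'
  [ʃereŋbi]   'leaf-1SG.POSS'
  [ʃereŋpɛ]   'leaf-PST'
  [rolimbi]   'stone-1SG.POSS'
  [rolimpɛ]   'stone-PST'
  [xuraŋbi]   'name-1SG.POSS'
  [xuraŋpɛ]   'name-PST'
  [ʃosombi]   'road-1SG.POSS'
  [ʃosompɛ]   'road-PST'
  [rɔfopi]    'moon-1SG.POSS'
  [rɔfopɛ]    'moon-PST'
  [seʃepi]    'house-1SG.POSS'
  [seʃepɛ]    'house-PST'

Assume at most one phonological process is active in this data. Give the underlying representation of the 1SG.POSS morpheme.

/-bi/

The 1SG.POSS morpheme has two allomorphs, [-bi] and [-pi].
By contrast the PST suffix keeps its initial [p] throughout — that segment must be underlying.
The 1SG.POSS suffix is therefore /-bi/ underlyingly, with post-vocalic devoicing: voiced stops become voiceless after a vowel.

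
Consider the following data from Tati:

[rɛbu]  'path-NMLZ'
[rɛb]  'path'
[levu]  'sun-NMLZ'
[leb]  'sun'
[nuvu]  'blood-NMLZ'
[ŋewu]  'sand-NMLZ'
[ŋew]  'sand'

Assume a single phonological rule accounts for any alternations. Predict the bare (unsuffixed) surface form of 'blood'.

[nub]

'sun' shows [v] ~ [b] at the end of the stem ([levu] vs [leb]).
If /b/ were underlying and a rule turned it into [v] before the NMLZ suffix, 'path' would also alternate; but it has [b] in both [rɛbu] and [rɛb].
The alternation reflects word-final hardening: voiced fricatives become stops word-finally. /v/ is underlying.
From [nuvu] the stem 'blood' is /nuv/; word-finally this yields [nub].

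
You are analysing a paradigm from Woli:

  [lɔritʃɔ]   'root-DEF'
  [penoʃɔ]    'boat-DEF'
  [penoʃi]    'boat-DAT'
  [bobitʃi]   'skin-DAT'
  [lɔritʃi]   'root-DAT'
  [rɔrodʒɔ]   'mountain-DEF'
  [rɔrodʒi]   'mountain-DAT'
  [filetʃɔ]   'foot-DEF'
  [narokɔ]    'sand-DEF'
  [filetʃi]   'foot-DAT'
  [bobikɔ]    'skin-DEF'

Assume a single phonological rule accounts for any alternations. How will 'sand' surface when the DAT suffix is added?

'skin' shows [k] ~ [tʃ] at the end of the stem ([bobikɔ] vs [bobitʃi]).
Compare 'root', with invariant [tʃ] in [lɔritʃɔ] and [lɔritʃi]: an analysis with underlying /tʃ/ and a rule producing [k] before the DEF suffix would wrongly predict alternation here too.
The alternation reflects palatalization before a front vowel: /k/ becomes palato-alveolar [tʃ] before a front vowel. /k/ is underlying.
From [narokɔ] the stem 'sand' is /narok/; before a front vowel this yields [narotʃi].

[narotʃi]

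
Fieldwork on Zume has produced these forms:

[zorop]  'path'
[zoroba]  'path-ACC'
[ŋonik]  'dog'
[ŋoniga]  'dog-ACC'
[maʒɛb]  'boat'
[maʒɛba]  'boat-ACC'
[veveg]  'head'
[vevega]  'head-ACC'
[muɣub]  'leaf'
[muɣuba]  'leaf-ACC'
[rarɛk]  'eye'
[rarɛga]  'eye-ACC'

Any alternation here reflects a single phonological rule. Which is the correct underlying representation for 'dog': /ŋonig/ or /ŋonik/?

/ŋonik/

'dog' shows [k] ~ [g] at the end of the stem ([ŋonik] vs [ŋoniga]).
But 'head' keeps [g] in both environments ([veveg], [vevega]), so there is no rule changing /g/ to [k] in isolation.
The underlying segment must be /k/; voiceless stops become voiced between vowels, yielding [g] there.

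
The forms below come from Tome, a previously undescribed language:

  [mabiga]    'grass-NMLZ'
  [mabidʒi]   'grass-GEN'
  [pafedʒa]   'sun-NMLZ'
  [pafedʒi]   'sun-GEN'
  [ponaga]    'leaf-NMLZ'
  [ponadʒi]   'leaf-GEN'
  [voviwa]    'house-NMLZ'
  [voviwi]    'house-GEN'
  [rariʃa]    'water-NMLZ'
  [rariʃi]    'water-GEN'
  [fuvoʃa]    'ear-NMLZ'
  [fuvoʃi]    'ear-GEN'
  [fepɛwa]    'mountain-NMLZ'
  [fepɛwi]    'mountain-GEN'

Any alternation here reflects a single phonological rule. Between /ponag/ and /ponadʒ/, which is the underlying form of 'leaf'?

The root 'leaf' surfaces as [ponaga] and [ponadʒi], with a stem-final [g] ~ [dʒ] alternation.
If /dʒ/ were underlying and a rule turned it into [g] before the NMLZ suffix, 'sun' would also alternate; but it has [dʒ] in both [pafedʒa] and [pafedʒi].
So /g/ is underlying, and a rule of palatalization before a front vowel — /g/ becomes palato-alveolar [dʒ] before a front vowel — gives [dʒ].

/ponag/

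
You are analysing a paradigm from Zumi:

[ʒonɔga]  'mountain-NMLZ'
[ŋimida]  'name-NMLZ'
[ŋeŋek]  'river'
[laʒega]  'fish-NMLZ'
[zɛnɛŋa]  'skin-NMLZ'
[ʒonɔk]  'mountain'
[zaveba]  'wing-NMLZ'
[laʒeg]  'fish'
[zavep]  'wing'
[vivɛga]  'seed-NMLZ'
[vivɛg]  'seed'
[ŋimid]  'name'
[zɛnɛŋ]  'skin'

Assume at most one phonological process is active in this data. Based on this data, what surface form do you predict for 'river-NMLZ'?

In [ʒonɔk] and [ʒonɔga] the final segment of 'mountain' alternates: [k] ~ [g].
If /g/ were underlying and a rule turned it into [k] in isolation, 'fish' would also alternate; but it has [g] in both [laʒeg] and [laʒega].
So /k/ is underlying, and a rule of intervocalic voicing — voiceless stops become voiced between vowels — gives [g].
The one attested form of 'river', [ŋeŋek], shows underlying /ŋeŋek/. Applying the same rule between vowels gives [ŋeŋega].

[ŋeŋega]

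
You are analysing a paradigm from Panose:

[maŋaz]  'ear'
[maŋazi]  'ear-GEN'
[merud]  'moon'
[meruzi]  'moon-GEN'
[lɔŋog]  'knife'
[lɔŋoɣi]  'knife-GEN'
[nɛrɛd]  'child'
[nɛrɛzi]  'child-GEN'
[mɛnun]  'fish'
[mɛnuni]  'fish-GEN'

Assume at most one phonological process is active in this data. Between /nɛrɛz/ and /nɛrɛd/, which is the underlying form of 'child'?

/nɛrɛd/

The stem for 'child' ends in [d] in [nɛrɛd] but [z] in [nɛrɛzi].
If /z/ were underlying and a rule turned it into [d] in isolation, 'ear' would also alternate; but it has [z] in both [maŋaz] and [maŋazi].
The alternation reflects intervocalic spirantization: voiced stops become fricatives between vowels. /d/ is underlying.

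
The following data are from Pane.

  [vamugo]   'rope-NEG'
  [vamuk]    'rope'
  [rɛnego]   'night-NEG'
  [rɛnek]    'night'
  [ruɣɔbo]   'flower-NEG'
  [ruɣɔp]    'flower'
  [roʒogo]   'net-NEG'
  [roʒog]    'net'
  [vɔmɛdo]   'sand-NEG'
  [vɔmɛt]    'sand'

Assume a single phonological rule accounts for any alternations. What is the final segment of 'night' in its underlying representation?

In [rɛnego] and [rɛnek] the final segment of 'night' alternates: [g] ~ [k].
Compare 'net', with invariant [g] in [roʒogo] and [roʒog]: an analysis with underlying /g/ and a rule producing [k] in isolation would wrongly predict alternation here too.
The underlying segment must be /k/; voiceless stops become voiced between vowels, yielding [g] there.

/k/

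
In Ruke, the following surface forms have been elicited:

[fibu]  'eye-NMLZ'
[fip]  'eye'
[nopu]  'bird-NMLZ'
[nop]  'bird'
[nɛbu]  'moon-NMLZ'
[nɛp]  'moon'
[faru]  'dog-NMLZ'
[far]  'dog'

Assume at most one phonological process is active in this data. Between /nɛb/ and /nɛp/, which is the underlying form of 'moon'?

/nɛb/

'moon' shows [b] ~ [p] at the end of the stem ([nɛbu] vs [nɛp]).
But 'bird' keeps [p] in both environments ([nopu], [nop]), so there is no rule changing /p/ to [b] before the NMLZ suffix.
So /b/ is underlying, and a rule of word-final obstruent devoicing — voiced obstruents become voiceless word-finally — gives [p].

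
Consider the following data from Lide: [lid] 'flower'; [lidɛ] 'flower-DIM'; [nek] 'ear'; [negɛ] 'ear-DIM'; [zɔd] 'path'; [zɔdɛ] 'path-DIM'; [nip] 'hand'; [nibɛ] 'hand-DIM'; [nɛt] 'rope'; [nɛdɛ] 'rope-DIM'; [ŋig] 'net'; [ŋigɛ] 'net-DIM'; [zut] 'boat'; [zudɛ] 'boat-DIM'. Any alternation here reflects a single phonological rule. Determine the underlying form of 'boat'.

'boat' shows [t] ~ [d] at the end of the stem ([zut] vs [zudɛ]).
Compare 'flower', with invariant [d] in [lid] and [lidɛ]: an analysis with underlying /d/ and a rule producing [t] in isolation would wrongly predict alternation here too.
Therefore /t/ is basic and [d] is derived by intervocalic voicing (voiceless stops become voiced between vowels).

/zut/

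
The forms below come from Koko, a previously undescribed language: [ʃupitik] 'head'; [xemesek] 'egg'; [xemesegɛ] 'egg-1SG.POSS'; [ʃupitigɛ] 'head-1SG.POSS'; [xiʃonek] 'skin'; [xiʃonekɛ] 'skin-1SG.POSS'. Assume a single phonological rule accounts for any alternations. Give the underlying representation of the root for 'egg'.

/xemeseg/

The stem for 'egg' ends in [g] in [xemesegɛ] but [k] in [xemesek].
The stem 'skin' ([xiʃonekɛ], [xiʃonek]) shows [k] unchanged in both environments, so [k] cannot be basic with [g] derived before the 1SG.POSS suffix.
The alternation reflects word-final obstruent devoicing: voiced obstruents become voiceless word-finally. /g/ is underlying.
So 'egg' = /xemeseg/.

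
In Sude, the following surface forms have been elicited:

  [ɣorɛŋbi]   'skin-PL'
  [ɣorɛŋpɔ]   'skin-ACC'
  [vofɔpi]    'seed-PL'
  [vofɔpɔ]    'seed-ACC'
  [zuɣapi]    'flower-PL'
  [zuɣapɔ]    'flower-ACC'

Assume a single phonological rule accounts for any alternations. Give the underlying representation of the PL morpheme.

The PL suffix surfaces as [-bi] and [-pi], depending on the final segment of the stem.
The ACC suffix, which begins with [p], is invariant after every stem; so [p] is not altered by any rule here.
The PL suffix is therefore /-bi/ underlyingly, with post-vocalic devoicing: voiced stops become voiceless after a vowel.

/-bi/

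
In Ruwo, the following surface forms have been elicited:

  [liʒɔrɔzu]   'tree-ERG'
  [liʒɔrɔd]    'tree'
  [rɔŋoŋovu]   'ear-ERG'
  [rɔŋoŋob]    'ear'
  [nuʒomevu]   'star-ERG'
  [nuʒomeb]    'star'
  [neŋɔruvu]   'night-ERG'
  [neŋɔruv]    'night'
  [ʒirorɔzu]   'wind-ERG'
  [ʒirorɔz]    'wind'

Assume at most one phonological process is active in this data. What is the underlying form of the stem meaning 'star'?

The root 'star' surfaces as [nuʒomevu] and [nuʒomeb], with a stem-final [v] ~ [b] alternation.
If /v/ were underlying and a rule turned it into [b] in isolation, 'night' would also alternate; but it has [v] in both [neŋɔruvu] and [neŋɔruv].
Therefore /b/ is basic and [v] is derived by intervocalic spirantization (voiced stops become fricatives between vowels).

/nuʒomeb/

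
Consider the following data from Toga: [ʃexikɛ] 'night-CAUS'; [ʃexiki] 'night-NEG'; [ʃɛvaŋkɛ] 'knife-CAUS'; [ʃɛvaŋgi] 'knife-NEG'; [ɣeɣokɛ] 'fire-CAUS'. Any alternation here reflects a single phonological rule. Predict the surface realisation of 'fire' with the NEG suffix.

[ɣeɣoki]

The NEG suffix surfaces as [-gi] and [-ki], depending on the final segment of the stem.
By contrast the CAUS suffix keeps its initial [k] throughout — that segment must be underlying.
The NEG suffix is therefore /-gi/ underlyingly, with post-vocalic devoicing: voiced stops become voiceless after a vowel.
After 'fire', which ends in a vowel, the suffix surfaces as [-ki], giving [ɣeɣoki].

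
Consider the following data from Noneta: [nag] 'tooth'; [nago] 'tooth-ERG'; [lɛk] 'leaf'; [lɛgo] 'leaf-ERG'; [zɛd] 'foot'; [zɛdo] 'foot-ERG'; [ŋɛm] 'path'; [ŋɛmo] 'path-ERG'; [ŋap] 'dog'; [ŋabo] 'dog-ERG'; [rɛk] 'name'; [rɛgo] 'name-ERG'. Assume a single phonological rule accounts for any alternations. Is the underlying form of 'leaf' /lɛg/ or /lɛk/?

/lɛk/

'leaf' shows [k] ~ [g] at the end of the stem ([lɛk] vs [lɛgo]).
If /g/ were underlying and a rule turned it into [k] in isolation, 'tooth' would also alternate; but it has [g] in both [nag] and [nago].
Therefore /k/ is basic and [g] is derived by intervocalic voicing (voiceless stops become voiced between vowels).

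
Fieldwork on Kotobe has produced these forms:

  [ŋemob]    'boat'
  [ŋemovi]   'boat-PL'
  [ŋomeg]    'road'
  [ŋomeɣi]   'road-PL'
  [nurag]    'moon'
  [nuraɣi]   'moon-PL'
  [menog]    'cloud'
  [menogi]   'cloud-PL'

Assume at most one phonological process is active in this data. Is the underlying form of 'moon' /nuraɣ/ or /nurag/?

The root 'moon' surfaces as [nurag] and [nuraɣi], with a stem-final [g] ~ [ɣ] alternation.
The stem 'cloud' ([menog], [menogi]) shows [g] unchanged in both environments, so [g] cannot be basic with [ɣ] derived before the PL suffix.
The underlying segment must be /ɣ/; voiced fricatives become stops word-finally, yielding [g] there.

/nuraɣ/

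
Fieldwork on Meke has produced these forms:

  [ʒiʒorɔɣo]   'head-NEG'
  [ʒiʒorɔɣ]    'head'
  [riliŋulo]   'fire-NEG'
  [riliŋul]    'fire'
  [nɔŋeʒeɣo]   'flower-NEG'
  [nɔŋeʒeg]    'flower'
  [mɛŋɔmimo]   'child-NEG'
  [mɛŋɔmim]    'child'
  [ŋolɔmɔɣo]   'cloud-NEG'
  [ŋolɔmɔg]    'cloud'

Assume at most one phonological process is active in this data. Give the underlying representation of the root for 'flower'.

In [nɔŋeʒeɣo] and [nɔŋeʒeg] the final segment of 'flower' alternates: [ɣ] ~ [g].
The stem 'head' ([ʒiʒorɔɣo], [ʒiʒorɔɣ]) shows [ɣ] unchanged in both environments, so [ɣ] cannot be basic with [g] derived in isolation.
The alternation reflects intervocalic spirantization: voiced stops become fricatives between vowels. /g/ is underlying.
So 'flower' = /nɔŋeʒeg/.

/nɔŋeʒeg/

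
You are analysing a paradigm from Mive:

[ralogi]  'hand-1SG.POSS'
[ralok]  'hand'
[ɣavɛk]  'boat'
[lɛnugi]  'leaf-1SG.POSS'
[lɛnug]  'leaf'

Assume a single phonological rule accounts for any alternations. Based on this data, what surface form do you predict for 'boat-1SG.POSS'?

[ɣavɛgi]

The root 'hand' surfaces as [ralogi] and [ralok], with a stem-final [g] ~ [k] alternation.
If /g/ were underlying and a rule turned it into [k] in isolation, 'leaf' would also alternate; but it has [g] in both [lɛnugi] and [lɛnug].
The alternation reflects intervocalic voicing: voiceless stops become voiced between vowels. /k/ is underlying.
From [ɣavɛk] the stem 'boat' is /ɣavɛk/; between vowels this yields [ɣavɛgi].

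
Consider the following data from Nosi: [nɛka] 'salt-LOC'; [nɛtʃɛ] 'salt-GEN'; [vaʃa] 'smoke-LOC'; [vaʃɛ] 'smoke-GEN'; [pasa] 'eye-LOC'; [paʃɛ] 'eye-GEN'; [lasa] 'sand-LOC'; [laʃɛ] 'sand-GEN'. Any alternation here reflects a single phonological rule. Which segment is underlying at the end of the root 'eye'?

/s/

'eye' shows [s] ~ [ʃ] at the end of the stem ([pasa] vs [paʃɛ]).
Compare 'smoke', with invariant [ʃ] in [vaʃa] and [vaʃɛ]: an analysis with underlying /ʃ/ and a rule producing [s] before the LOC suffix would wrongly predict alternation here too.
So /s/ is underlying, and a rule of palatalization before a front vowel — /k/ and /s/ become palato-alveolar [tʃ] and [ʃ] before a front vowel — gives [ʃ].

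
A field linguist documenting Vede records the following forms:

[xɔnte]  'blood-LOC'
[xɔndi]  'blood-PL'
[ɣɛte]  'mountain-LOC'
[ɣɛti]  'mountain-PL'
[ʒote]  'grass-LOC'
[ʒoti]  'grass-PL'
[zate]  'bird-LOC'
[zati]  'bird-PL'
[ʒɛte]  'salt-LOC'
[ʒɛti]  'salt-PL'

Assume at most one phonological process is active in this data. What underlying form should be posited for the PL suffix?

The PL morpheme has two allomorphs, [-di] and [-ti].
By contrast the LOC suffix keeps its initial [t] throughout — that segment must be underlying.
So the underlying form is /-di/, and voiced stops become voiceless after a vowel.

/-di/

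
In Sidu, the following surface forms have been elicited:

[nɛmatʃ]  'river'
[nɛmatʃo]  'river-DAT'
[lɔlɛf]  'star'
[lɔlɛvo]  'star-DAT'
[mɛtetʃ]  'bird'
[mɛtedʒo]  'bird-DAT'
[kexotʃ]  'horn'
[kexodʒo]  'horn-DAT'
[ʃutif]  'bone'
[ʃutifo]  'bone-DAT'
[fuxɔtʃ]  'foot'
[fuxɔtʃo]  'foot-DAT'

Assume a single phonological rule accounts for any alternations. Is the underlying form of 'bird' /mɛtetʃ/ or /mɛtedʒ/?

/mɛtedʒ/

The root 'bird' surfaces as [mɛtetʃ] and [mɛtedʒo], with a stem-final [tʃ] ~ [dʒ] alternation.
The stem 'foot' ([fuxɔtʃ], [fuxɔtʃo]) shows [tʃ] unchanged in both environments, so [tʃ] cannot be basic with [dʒ] derived before the DAT suffix.
The alternation reflects word-final obstruent devoicing: voiced obstruents become voiceless word-finally. /dʒ/ is underlying.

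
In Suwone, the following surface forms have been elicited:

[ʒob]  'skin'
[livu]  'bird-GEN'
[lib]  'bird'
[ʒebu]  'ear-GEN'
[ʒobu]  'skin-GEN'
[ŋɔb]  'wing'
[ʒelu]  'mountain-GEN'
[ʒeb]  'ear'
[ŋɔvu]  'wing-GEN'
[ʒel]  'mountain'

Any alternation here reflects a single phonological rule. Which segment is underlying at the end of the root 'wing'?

/v/

In [ŋɔb] and [ŋɔvu] the final segment of 'wing' alternates: [b] ~ [v].
The stem 'skin' ([ʒob], [ʒobu]) shows [b] unchanged in both environments, so [b] cannot be basic with [v] derived before the GEN suffix.
The underlying segment must be /v/; voiced fricatives become stops word-finally, yielding [b] there.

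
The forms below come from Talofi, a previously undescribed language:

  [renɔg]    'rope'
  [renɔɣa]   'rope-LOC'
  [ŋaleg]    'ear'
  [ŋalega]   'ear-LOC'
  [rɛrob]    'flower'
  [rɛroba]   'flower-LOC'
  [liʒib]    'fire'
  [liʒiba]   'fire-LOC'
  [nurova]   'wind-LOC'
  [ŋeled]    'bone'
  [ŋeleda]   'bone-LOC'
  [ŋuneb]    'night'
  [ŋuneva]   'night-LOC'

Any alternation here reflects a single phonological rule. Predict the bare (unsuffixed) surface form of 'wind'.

The root 'night' surfaces as [ŋuneb] and [ŋuneva], with a stem-final [b] ~ [v] alternation.
Compare 'flower', with invariant [b] in [rɛrob] and [rɛroba]: an analysis with underlying /b/ and a rule producing [v] before the LOC suffix would wrongly predict alternation here too.
The alternation reflects word-final hardening: voiced fricatives become stops word-finally. /v/ is underlying.
The one attested form of 'wind', [nurova], shows underlying /nurov/. Applying the same rule word-finally gives [nurob].

[nurob]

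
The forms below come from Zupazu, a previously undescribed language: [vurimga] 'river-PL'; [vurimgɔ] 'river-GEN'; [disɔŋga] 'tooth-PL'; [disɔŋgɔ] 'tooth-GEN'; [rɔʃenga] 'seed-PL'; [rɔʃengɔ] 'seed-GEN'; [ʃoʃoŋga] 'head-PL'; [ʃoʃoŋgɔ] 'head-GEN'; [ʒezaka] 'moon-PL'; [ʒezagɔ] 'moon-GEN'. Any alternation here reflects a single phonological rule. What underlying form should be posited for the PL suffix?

The PL morpheme has two allomorphs, [-ga] and [-ka].
By contrast the GEN suffix keeps its initial [g] throughout — that segment must be underlying.
The PL suffix is therefore /-ka/ underlyingly, with post-nasal voicing: voiceless stops become voiced after a nasal.

/-ka/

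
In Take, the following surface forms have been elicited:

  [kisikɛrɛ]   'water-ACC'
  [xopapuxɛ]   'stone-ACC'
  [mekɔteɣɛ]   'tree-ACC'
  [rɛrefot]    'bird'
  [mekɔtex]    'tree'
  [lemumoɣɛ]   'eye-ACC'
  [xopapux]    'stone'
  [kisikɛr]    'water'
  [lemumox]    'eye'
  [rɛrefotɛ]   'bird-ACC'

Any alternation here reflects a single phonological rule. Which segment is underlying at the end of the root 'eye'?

/ɣ/

The stem for 'eye' ends in [ɣ] in [lemumoɣɛ] but [x] in [lemumox].
Compare 'stone', with invariant [x] in [xopapuxɛ] and [xopapux]: an analysis with underlying /x/ and a rule producing [ɣ] before the ACC suffix would wrongly predict alternation here too.
So /ɣ/ is underlying, and a rule of word-final obstruent devoicing — voiced obstruents become voiceless word-finally — gives [x].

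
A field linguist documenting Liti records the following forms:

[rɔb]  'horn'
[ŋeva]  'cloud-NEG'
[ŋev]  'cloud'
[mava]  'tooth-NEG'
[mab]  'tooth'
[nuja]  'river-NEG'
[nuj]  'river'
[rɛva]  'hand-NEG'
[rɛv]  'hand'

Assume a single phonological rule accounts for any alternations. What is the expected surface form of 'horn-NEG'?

The stem for 'tooth' ends in [v] in [mava] but [b] in [mab].
If /v/ were underlying and a rule turned it into [b] in isolation, 'hand' would also alternate; but it has [v] in both [rɛva] and [rɛv].
So /b/ is underlying, and a rule of intervocalic spirantization — voiced stops become fricatives between vowels — gives [v].
From [rɔb] the stem 'horn' is /rɔb/; between vowels this yields [rɔva].

[rɔva]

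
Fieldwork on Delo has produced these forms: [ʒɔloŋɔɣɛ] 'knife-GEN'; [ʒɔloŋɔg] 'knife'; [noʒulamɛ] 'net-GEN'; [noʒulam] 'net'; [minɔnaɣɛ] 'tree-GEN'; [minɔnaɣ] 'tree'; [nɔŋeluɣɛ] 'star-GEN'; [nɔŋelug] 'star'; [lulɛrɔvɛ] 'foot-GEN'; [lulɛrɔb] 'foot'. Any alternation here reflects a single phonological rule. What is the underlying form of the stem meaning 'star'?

/nɔŋelug/

'star' shows [ɣ] ~ [g] at the end of the stem ([nɔŋeluɣɛ] vs [nɔŋelug]).
But 'tree' keeps [ɣ] in both environments ([minɔnaɣɛ], [minɔnaɣ]), so there is no rule changing /ɣ/ to [g] in isolation.
Therefore /g/ is basic and [ɣ] is derived by intervocalic spirantization (voiced stops become fricatives between vowels).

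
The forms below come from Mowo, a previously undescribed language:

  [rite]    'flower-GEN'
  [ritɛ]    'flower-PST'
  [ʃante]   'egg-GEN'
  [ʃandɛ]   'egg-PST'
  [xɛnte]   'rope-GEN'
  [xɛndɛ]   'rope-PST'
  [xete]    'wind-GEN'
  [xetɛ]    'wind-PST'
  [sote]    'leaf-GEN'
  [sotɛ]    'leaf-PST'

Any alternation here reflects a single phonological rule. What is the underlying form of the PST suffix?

/-dɛ/

The PST morpheme has two allomorphs, [-dɛ] and [-tɛ].
By contrast the GEN suffix keeps its initial [t] throughout — that segment must be underlying.
The PST suffix is therefore /-dɛ/ underlyingly, with post-vocalic devoicing: voiced stops become voiceless after a vowel.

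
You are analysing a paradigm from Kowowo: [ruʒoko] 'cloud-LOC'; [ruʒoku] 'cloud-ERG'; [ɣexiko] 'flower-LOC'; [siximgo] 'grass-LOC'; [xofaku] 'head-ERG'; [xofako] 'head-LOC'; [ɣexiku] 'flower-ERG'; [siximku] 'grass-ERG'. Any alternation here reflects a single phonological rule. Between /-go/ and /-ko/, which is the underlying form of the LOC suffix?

The LOC suffix surfaces as [-go] and [-ko], depending on the final segment of the stem.
The ERG suffix, which begins with [k], is invariant after every stem; so [k] is not altered by any rule here.
So the underlying form is /-go/, and voiced stops become voiceless after a vowel.

/-go/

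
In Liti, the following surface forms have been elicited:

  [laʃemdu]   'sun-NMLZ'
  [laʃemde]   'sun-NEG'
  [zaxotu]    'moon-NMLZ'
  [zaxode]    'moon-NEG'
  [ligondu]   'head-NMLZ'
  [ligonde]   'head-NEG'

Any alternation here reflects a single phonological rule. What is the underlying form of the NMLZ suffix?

The NMLZ morpheme has two allomorphs, [-du] and [-tu].
By contrast the NEG suffix keeps its initial [d] throughout — that segment must be underlying.
So the underlying form is /-tu/, and voiceless stops become voiced after a nasal.

/-tu/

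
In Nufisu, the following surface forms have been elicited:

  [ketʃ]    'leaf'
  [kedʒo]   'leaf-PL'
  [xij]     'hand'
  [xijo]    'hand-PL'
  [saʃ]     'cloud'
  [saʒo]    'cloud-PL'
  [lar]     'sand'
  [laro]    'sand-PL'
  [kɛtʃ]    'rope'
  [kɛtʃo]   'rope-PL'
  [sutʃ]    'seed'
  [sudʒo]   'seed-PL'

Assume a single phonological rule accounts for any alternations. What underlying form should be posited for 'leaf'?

The stem for 'leaf' ends in [tʃ] in [ketʃ] but [dʒ] in [kedʒo].
But 'rope' keeps [tʃ] in both environments ([kɛtʃ], [kɛtʃo]), so there is no rule changing /tʃ/ to [dʒ] before the PL suffix.
The alternation reflects word-final obstruent devoicing: voiced obstruents become voiceless word-finally. /dʒ/ is underlying.

/kedʒ/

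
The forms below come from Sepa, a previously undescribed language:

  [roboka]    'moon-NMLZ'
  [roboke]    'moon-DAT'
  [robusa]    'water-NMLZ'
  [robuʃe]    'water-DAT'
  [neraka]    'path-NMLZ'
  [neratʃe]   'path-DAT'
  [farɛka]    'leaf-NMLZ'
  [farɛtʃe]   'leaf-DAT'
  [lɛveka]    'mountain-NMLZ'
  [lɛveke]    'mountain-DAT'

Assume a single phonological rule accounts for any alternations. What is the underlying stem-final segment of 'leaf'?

/tʃ/

'leaf' shows [k] ~ [tʃ] at the end of the stem ([farɛka] vs [farɛtʃe]).
But 'mountain' keeps [k] in both environments ([lɛveka], [lɛveke]), so there is no rule changing /k/ to [tʃ] before the DAT suffix.
So /tʃ/ is underlying, and a rule of depalatalization — palato-alveolar /tʃ/ and /ʃ/ become [k] and [s] when no front vowel follows — gives [k].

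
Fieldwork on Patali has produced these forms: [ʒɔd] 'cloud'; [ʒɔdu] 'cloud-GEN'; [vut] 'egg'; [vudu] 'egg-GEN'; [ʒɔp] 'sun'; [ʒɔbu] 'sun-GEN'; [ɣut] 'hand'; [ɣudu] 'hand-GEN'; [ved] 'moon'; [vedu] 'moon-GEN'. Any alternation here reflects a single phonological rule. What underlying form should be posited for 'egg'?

'egg' shows [t] ~ [d] at the end of the stem ([vut] vs [vudu]).
The stem 'cloud' ([ʒɔd], [ʒɔdu]) shows [d] unchanged in both environments, so [d] cannot be basic with [t] derived in isolation.
The alternation reflects intervocalic voicing: voiceless stops become voiced between vowels. /t/ is underlying.

/vut/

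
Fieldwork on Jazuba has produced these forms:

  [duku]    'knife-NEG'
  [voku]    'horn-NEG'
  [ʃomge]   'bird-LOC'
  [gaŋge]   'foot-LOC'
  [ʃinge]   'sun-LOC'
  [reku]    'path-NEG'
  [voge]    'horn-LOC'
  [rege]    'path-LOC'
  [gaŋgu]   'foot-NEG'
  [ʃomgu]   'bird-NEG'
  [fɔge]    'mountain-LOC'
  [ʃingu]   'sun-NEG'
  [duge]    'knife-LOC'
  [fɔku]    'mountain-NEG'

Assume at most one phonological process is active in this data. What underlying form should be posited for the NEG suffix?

The NEG morpheme has two allomorphs, [-gu] and [-ku].
By contrast the LOC suffix keeps its initial [g] throughout — that segment must be underlying.
So the underlying form is /-ku/, and voiceless stops become voiced after a nasal.

/-ku/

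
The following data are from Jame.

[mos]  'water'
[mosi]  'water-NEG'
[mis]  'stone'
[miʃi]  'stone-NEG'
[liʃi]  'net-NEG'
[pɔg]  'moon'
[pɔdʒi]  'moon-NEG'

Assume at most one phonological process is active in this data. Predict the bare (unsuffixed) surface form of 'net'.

[lis]

'stone' shows [s] ~ [ʃ] at the end of the stem ([mis] vs [miʃi]).
The stem 'water' ([mos], [mosi]) shows [s] unchanged in both environments, so [s] cannot be basic with [ʃ] derived before the NEG suffix.
The alternation reflects depalatalization: palato-alveolar /dʒ/ and /ʃ/ become [g] and [s] when no front vowel follows. /ʃ/ is underlying.
From [liʃi] the stem 'net' is /liʃ/; when no front vowel follows this yields [lis].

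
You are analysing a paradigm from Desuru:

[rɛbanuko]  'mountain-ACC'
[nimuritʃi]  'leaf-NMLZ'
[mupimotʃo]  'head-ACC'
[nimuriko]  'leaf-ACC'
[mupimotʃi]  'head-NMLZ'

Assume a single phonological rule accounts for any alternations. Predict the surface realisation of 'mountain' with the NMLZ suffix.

In [nimuritʃi] and [nimuriko] the final segment of 'leaf' alternates: [tʃ] ~ [k].
The stem 'head' ([mupimotʃi], [mupimotʃo]) shows [tʃ] unchanged in both environments, so [tʃ] cannot be basic with [k] derived before the ACC suffix.
Therefore /k/ is basic and [tʃ] is derived by palatalization before a front vowel (/k/ becomes palato-alveolar [tʃ] before a front vowel).
The one attested form of 'mountain', [rɛbanuko], shows underlying /rɛbanuk/. Applying the same rule before a front vowel gives [rɛbanutʃi].

[rɛbanutʃi]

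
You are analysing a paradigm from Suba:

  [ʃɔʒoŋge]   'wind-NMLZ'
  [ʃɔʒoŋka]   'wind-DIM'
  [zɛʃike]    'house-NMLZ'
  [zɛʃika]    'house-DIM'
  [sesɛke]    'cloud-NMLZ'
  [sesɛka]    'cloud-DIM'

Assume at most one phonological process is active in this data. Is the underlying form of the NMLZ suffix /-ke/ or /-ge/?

/-ge/

The NMLZ suffix surfaces as [-ge] and [-ke], depending on the final segment of the stem.
The DIM suffix, which begins with [k], is invariant after every stem; so [k] is not altered by any rule here.
So the underlying form is /-ge/, and voiced stops become voiceless after a vowel.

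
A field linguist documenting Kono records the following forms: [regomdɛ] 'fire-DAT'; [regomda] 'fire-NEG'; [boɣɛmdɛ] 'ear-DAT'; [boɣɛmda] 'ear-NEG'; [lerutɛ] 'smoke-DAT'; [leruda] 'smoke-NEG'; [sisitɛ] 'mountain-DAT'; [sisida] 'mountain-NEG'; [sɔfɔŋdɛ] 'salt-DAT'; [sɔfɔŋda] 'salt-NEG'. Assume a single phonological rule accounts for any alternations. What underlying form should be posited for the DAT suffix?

The DAT morpheme has two allomorphs, [-dɛ] and [-tɛ].
The NEG suffix, which begins with [d], is invariant after every stem; so [d] is not altered by any rule here.
So the underlying form is /-tɛ/, and voiceless stops become voiced after a nasal.

/-tɛ/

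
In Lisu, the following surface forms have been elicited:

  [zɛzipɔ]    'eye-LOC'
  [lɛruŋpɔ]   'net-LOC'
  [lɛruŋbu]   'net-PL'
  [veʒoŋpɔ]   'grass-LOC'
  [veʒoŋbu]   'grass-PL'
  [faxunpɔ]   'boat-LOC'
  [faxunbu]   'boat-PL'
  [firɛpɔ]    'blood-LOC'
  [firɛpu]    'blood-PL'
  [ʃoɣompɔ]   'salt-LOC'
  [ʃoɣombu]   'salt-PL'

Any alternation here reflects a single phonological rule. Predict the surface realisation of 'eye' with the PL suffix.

[zɛzipu]

The PL suffix surfaces as [-bu] and [-pu], depending on the final segment of the stem.
By contrast the LOC suffix keeps its initial [p] throughout — that segment must be underlying.
The PL suffix is therefore /-bu/ underlyingly, with post-vocalic devoicing: voiced stops become voiceless after a vowel.
After 'eye', which ends in a vowel, the suffix surfaces as [-pu], giving [zɛzipu].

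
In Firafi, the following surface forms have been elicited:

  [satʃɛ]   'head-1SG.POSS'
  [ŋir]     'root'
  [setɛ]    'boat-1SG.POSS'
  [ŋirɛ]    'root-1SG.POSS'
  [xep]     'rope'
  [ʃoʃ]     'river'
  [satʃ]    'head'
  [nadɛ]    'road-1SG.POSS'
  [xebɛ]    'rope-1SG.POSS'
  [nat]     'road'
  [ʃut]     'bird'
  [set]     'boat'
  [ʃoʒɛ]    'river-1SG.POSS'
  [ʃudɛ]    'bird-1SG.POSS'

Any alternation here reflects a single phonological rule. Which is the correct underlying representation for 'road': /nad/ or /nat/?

/nad/

The stem for 'road' ends in [t] in [nat] but [d] in [nadɛ].
Compare 'boat', with invariant [t] in [set] and [setɛ]: an analysis with underlying /t/ and a rule producing [d] before the 1SG.POSS suffix would wrongly predict alternation here too.
So /d/ is underlying, and a rule of word-final obstruent devoicing — voiced obstruents become voiceless word-finally — gives [t].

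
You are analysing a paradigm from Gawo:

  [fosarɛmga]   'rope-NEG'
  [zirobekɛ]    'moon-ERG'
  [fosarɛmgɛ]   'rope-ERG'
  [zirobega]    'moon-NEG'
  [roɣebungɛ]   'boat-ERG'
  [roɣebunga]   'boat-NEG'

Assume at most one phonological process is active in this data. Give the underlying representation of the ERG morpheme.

The ERG morpheme has two allomorphs, [-gɛ] and [-kɛ].
By contrast the NEG suffix keeps its initial [g] throughout — that segment must be underlying.
The ERG suffix is therefore /-kɛ/ underlyingly, with post-nasal voicing: voiceless stops become voiced after a nasal.

/-kɛ/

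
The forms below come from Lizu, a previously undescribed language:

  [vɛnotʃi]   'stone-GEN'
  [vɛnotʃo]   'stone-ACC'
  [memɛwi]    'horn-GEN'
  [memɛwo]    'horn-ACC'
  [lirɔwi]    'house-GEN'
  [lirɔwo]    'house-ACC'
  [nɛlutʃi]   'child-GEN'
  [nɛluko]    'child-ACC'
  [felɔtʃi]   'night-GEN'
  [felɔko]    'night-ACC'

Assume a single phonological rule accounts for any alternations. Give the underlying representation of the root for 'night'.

In [felɔtʃi] and [felɔko] the final segment of 'night' alternates: [tʃ] ~ [k].
The stem 'stone' ([vɛnotʃi], [vɛnotʃo]) shows [tʃ] unchanged in both environments, so [tʃ] cannot be basic with [k] derived before the ACC suffix.
The alternation reflects palatalization before a front vowel: /k/ becomes palato-alveolar [tʃ] before a front vowel. /k/ is underlying.

/felɔk/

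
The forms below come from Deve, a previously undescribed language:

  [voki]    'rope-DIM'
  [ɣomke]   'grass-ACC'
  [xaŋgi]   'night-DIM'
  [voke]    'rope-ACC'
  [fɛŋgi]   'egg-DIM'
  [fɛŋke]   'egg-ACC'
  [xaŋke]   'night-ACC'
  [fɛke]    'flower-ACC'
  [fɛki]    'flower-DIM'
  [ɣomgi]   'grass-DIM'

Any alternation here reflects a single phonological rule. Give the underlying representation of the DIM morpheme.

/-gi/

The DIM morpheme has two allomorphs, [-gi] and [-ki].
The ACC suffix, which begins with [k], is invariant after every stem; so [k] is not altered by any rule here.
So the underlying form is /-gi/, and voiced stops become voiceless after a vowel.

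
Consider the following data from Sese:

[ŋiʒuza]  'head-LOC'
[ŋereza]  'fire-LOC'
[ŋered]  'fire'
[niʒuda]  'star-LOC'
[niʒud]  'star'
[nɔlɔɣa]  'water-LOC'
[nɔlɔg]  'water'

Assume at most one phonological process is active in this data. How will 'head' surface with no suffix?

The stem for 'fire' ends in [z] in [ŋereza] but [d] in [ŋered].
If /d/ were underlying and a rule turned it into [z] before the LOC suffix, 'star' would also alternate; but it has [d] in both [niʒuda] and [niʒud].
The underlying segment must be /z/; voiced fricatives become stops word-finally, yielding [d] there.
From [ŋiʒuza] the stem 'head' is /ŋiʒuz/; word-finally this yields [ŋiʒud].

[ŋiʒud]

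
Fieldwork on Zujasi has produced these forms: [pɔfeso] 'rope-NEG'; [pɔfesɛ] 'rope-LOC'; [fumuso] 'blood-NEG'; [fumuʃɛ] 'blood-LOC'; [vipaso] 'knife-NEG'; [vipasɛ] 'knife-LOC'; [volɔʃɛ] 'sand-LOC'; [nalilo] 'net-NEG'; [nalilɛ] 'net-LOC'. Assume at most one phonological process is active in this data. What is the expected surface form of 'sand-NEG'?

The root 'blood' surfaces as [fumuso] and [fumuʃɛ], with a stem-final [s] ~ [ʃ] alternation.
But 'rope' keeps [s] in both environments ([pɔfeso], [pɔfesɛ]), so there is no rule changing /s/ to [ʃ] before the LOC suffix.
The underlying segment must be /ʃ/; palato-alveolar /ʃ/ becomes [s] when no front vowel follows, yielding [s] there.
From [volɔʃɛ] the stem 'sand' is /volɔʃ/; when no front vowel follows this yields [volɔso].

[volɔso]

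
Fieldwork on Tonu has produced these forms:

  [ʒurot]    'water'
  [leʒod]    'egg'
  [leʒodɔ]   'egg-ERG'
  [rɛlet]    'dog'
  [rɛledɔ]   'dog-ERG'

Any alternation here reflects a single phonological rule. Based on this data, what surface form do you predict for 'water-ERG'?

'dog' shows [t] ~ [d] at the end of the stem ([rɛlet] vs [rɛledɔ]).
The stem 'egg' ([leʒod], [leʒodɔ]) shows [d] unchanged in both environments, so [d] cannot be basic with [t] derived in isolation.
The underlying segment must be /t/; voiceless stops become voiced between vowels, yielding [d] there.
From [ʒurot] the stem 'water' is /ʒurot/; between vowels this yields [ʒurodɔ].

[ʒurodɔ]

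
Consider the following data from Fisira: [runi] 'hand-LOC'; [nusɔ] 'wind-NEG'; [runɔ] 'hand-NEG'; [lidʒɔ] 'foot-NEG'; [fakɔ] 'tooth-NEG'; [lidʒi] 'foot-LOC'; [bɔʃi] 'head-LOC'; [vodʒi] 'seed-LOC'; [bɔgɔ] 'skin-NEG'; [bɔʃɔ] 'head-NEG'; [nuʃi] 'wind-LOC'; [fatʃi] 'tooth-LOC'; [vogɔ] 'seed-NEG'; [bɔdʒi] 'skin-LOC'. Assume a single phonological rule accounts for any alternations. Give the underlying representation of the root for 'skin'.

In [bɔdʒi] and [bɔgɔ] the final segment of 'skin' alternates: [dʒ] ~ [g].
The stem 'foot' ([lidʒi], [lidʒɔ]) shows [dʒ] unchanged in both environments, so [dʒ] cannot be basic with [g] derived before the NEG suffix.
So /g/ is underlying, and a rule of palatalization before a front vowel — /k/, /g/ and /s/ become palato-alveolar [tʃ], [dʒ] and [ʃ] before a front vowel — gives [dʒ].
The underlying form of 'skin' is therefore /bɔg/.

/bɔg/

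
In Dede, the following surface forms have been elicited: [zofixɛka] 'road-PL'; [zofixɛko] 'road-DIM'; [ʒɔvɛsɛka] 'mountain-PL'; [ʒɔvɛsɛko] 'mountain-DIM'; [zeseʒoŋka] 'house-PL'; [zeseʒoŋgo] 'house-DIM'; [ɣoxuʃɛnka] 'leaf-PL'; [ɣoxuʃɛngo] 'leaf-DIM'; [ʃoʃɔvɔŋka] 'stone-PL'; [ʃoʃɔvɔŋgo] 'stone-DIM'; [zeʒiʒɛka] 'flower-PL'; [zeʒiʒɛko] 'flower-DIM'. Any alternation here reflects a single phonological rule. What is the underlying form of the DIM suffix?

The DIM suffix surfaces as [-go] and [-ko], depending on the final segment of the stem.
By contrast the PL suffix keeps its initial [k] throughout — that segment must be underlying.
So the underlying form is /-go/, and voiced stops become voiceless after a vowel.

/-go/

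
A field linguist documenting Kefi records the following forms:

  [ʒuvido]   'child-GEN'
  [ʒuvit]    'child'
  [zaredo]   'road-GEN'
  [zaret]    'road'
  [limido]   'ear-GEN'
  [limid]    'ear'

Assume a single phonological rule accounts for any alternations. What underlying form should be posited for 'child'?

In [ʒuvido] and [ʒuvit] the final segment of 'child' alternates: [d] ~ [t].
But 'ear' keeps [d] in both environments ([limido], [limid]), so there is no rule changing /d/ to [t] in isolation.
So /t/ is underlying, and a rule of intervocalic voicing — voiceless stops become voiced between vowels — gives [d].
The underlying form of 'child' is therefore /ʒuvit/.

/ʒuvit/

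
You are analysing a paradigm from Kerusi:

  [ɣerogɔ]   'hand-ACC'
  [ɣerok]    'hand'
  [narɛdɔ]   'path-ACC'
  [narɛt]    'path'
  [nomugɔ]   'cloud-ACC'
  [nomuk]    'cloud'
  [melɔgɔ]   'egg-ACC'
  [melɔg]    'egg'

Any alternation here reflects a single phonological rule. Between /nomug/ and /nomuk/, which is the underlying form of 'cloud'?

In [nomugɔ] and [nomuk] the final segment of 'cloud' alternates: [g] ~ [k].
But 'egg' keeps [g] in both environments ([melɔgɔ], [melɔg]), so there is no rule changing /g/ to [k] in isolation.
Therefore /k/ is basic and [g] is derived by intervocalic voicing (voiceless stops become voiced between vowels).

/nomuk/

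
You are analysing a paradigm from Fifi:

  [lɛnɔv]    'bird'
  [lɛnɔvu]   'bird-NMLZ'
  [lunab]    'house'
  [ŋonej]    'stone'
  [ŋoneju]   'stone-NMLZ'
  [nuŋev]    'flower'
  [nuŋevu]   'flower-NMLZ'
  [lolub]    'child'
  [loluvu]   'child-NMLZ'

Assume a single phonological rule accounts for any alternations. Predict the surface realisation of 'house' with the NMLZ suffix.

[lunavu]

'child' shows [b] ~ [v] at the end of the stem ([lolub] vs [loluvu]).
But 'flower' keeps [v] in both environments ([nuŋev], [nuŋevu]), so there is no rule changing /v/ to [b] in isolation.
The alternation reflects intervocalic spirantization: voiced stops become fricatives between vowels. /b/ is underlying.
From [lunab] the stem 'house' is /lunab/; between vowels this yields [lunavu].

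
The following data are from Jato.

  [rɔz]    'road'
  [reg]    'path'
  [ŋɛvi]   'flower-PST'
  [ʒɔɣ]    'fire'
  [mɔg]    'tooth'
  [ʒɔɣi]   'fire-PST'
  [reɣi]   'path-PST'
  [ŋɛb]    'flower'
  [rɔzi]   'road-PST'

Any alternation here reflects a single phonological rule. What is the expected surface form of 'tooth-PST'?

[mɔɣi]

The root 'path' surfaces as [reɣi] and [reg], with a stem-final [ɣ] ~ [g] alternation.
The stem 'fire' ([ʒɔɣi], [ʒɔɣ]) shows [ɣ] unchanged in both environments, so [ɣ] cannot be basic with [g] derived in isolation.
Therefore /g/ is basic and [ɣ] is derived by intervocalic spirantization (voiced stops become fricatives between vowels).
The one attested form of 'tooth', [mɔg], shows underlying /mɔg/. Applying the same rule between vowels gives [mɔɣi].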